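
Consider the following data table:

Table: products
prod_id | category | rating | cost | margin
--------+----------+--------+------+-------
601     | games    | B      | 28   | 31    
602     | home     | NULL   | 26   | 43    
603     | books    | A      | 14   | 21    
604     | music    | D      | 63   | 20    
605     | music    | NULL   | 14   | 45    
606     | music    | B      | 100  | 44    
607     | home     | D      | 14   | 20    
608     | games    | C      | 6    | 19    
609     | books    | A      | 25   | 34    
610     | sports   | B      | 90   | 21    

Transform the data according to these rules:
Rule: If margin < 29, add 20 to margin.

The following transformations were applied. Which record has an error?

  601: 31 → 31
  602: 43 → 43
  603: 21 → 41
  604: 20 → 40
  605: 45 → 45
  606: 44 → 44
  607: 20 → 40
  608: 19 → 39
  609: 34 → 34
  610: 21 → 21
Record 610 has an error. The correct transformed value should be 41, not 21.

Step 1: Check each record against the rule
Step 2: Record 610 has margin = 21
Step 3: Since 21 < 29, the bonus should have been applied
Step 4: Correct value = 41, but claimed value = 21
Conclusion: Record 610 has the error.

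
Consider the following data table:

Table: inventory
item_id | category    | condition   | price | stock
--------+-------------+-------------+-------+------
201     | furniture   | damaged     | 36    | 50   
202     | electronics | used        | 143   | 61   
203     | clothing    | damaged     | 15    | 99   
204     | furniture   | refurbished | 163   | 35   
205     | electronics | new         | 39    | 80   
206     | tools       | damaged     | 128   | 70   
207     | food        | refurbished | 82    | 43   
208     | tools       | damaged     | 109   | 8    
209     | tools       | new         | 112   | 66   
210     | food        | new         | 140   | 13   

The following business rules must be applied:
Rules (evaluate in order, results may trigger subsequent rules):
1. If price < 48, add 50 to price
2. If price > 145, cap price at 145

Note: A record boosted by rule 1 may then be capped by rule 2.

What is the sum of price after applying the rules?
1099

Step 1: Apply rule 1 to records with price < 48
  - 3 records get bonus of 50
  - Of these, 0 records then exceed 145 and get capped
Step 2: Apply rule 2 to records with price > 145
  - 1 records (original) are capped
Step 3: Calculate final sum = 1099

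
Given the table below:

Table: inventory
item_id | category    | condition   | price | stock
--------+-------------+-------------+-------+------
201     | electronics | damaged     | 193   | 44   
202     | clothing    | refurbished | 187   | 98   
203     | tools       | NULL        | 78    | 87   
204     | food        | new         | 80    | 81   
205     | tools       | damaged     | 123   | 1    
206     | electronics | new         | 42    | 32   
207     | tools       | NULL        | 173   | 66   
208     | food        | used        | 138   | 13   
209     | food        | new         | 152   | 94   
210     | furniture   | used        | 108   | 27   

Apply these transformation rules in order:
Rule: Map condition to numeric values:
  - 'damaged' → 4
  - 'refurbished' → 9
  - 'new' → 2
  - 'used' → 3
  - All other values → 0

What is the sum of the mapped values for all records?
29

Step 1: Apply mapping to each record
Step 2: Count by status:
  'damaged': 2 records × 4 = 8
  'refurbished': 1 records × 9 = 9
  'new': 3 records × 2 = 6
  'used': 2 records × 3 = 6
Step 3: Sum all mapped values = 29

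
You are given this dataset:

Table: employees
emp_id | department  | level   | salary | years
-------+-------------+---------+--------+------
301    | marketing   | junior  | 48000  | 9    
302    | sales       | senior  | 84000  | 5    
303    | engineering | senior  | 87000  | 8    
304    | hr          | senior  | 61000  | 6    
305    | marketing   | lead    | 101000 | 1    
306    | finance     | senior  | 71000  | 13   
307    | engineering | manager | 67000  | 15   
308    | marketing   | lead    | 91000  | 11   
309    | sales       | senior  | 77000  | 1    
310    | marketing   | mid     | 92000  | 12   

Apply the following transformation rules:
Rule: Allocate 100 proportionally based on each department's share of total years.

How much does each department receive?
engineering: 28.4, finance: 16.05, hr: 7.41, marketing: 40.74, sales: 7.41

Step 1: Calculate total years = 81
Step 2: Calculate each department's proportion:
  engineering: 23/81 = 28.40% → 28.4
  finance: 13/81 = 16.05% → 16.05
  hr: 6/81 = 7.41% → 7.41
  marketing: 33/81 = 40.74% → 40.74
  sales: 6/81 = 7.41% → 7.41
Step 3: Verify: sum of allocations ≈ 100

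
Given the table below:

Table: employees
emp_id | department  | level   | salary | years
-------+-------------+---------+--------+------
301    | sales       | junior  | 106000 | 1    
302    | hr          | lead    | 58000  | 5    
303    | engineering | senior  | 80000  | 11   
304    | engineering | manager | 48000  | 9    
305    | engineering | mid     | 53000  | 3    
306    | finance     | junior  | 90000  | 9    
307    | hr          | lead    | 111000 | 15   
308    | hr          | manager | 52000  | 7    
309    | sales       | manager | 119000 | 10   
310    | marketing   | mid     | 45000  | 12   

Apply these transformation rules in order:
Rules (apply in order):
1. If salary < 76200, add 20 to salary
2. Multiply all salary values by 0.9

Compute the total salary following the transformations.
685890.0

Step 1: Apply Rule 1 - Add 20 to records with salary < 76200
  - 5 records affected: 256000 + (5 × 20) = 256100
  - Unaffected records: 506000
  - Sum after Rule 1: 762100
Step 2: Apply Rule 2 - Multiply all by 0.9
  - 762100 × 0.9 = 685890.0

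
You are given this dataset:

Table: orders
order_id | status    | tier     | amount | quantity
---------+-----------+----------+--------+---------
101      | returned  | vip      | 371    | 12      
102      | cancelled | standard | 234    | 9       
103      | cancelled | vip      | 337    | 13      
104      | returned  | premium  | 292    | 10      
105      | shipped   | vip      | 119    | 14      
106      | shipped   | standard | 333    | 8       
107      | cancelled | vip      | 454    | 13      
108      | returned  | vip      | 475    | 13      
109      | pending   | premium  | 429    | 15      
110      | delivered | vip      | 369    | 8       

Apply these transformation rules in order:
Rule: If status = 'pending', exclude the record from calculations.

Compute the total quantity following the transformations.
100

Step 1: Identify records where status = 'pending'
Step 2: The excluded records sum to 15
Step 3: Original total quantity = 115
Step 4: Remaining total = 115 - 15 = 100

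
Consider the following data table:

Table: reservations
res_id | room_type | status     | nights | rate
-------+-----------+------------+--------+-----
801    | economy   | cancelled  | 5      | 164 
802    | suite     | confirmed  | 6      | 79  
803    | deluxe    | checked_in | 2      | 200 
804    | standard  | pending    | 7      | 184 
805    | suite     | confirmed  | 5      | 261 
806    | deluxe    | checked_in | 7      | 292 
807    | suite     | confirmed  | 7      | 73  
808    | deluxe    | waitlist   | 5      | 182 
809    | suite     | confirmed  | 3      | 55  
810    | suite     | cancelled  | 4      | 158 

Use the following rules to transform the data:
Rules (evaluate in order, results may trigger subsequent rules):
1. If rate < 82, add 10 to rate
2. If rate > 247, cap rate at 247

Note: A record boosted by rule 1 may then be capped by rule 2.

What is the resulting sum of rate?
1619

Step 1: Apply rule 1 to records with rate < 82
  - 3 records get bonus of 10
  - Of these, 0 records then exceed 247 and get capped
Step 2: Apply rule 2 to records with rate > 247
  - 2 records (original) are capped
Step 3: Calculate final sum = 1619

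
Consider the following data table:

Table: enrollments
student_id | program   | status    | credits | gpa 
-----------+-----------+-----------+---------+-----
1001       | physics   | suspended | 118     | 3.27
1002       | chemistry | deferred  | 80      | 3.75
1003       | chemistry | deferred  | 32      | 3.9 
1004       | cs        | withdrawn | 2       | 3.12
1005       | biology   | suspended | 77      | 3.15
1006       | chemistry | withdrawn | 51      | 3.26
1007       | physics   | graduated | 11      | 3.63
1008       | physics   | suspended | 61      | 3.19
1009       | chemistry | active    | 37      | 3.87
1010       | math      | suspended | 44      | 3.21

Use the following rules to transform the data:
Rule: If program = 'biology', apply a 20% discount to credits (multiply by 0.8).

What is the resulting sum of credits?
497.6

Step 1: Records with program = 'biology' have total credits = 77
Step 2: Apply multiplier: 77 × 0.8 = 61.6
Step 3: Other records total: 436
Step 4: Final sum = 61.6 + 436 = 497.6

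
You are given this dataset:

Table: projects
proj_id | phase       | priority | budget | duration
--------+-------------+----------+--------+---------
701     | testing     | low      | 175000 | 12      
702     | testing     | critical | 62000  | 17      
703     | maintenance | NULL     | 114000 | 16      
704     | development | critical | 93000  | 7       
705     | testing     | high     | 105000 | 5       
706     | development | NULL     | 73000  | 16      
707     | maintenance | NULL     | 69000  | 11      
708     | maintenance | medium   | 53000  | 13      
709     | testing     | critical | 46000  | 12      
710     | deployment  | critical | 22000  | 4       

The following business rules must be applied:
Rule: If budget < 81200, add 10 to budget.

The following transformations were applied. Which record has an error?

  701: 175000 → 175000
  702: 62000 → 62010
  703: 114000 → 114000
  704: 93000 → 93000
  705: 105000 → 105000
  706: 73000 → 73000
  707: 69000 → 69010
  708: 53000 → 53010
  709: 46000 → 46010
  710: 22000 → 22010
Record 706 has an error. The correct transformed value should be 73010, not 73000.

Step 1: Check each record against the rule
Step 2: Record 706 has budget = 73000
Step 3: Since 73000 < 81200, the bonus should have been applied
Step 4: Correct value = 73010, but claimed value = 73000
Conclusion: Record 706 has the error.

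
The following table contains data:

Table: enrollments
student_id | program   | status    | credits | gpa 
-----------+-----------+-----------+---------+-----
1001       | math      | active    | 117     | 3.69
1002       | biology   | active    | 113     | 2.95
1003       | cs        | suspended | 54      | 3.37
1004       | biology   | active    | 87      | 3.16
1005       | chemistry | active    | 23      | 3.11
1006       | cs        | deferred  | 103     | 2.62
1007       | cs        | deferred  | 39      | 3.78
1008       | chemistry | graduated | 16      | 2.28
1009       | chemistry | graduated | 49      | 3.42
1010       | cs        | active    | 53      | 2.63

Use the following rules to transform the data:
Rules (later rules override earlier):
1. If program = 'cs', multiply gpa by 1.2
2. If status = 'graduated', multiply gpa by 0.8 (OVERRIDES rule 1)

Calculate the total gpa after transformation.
32.35

Step 1: Rule 2 takes priority for records with status = 'graduated'
  - 2 records: 5.7 × 0.8 = 4.56
Step 2: Rule 1 applies to remaining records with program = 'cs'
  - 4 records: 12.4 × 1.2 = 14.88
Step 3: Other records unchanged: 12.91
Step 4: Final sum = 4.56 + 14.88 + 12.91 = 32.35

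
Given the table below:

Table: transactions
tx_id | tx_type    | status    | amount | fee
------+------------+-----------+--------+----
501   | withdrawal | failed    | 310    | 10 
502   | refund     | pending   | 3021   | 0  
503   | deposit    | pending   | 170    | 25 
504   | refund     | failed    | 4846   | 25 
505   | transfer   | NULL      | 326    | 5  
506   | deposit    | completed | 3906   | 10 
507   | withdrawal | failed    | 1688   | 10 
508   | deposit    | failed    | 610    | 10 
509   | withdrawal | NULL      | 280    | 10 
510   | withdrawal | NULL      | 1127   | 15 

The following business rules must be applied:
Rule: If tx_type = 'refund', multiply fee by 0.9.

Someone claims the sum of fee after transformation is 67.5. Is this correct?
No, the correct result is 117.5.

Step 1: Calculate the correct sum after transformation
Step 2: Apply multiplier 0.9 to records where tx_type = 'refund'
Step 3: Correct result = 117.5
Step 4: Claimed result = 67.5
Step 5: 117.5 ≠ 67.5
Conclusion: The claimed result is incorrect. The correct answer is 117.5.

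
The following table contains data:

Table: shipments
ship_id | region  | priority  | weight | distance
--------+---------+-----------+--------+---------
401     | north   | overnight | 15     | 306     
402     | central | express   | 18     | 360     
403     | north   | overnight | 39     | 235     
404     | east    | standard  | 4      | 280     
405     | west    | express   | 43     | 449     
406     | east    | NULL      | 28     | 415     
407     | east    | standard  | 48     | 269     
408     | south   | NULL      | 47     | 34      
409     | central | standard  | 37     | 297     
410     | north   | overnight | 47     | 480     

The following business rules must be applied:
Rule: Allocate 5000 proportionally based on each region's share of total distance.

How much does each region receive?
central: 1051.2, east: 1542.4, north: 1633.6, south: 54.4, west: 718.4

Step 1: Calculate total distance = 3125
Step 2: Calculate each region's proportion:
  central: 657/3125 = 21.02% → 1051.2
  east: 964/3125 = 30.85% → 1542.4
  north: 1021/3125 = 32.67% → 1633.6
  south: 34/3125 = 1.09% → 54.4
  west: 449/3125 = 14.37% → 718.4
Step 3: Verify: sum of allocations ≈ 5000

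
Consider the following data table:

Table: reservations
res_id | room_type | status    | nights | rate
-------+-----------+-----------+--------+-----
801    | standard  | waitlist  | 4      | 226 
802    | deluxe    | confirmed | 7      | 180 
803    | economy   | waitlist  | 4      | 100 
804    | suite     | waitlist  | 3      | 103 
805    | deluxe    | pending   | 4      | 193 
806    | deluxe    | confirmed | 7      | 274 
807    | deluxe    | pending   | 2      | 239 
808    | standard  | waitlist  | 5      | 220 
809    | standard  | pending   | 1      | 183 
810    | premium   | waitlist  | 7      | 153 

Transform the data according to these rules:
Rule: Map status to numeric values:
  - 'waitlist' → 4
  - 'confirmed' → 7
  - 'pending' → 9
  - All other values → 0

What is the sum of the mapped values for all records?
61

Step 1: Apply mapping to each record
Step 2: Count by status:
  'waitlist': 5 records × 4 = 20
  'confirmed': 2 records × 7 = 14
  'pending': 3 records × 9 = 27
Step 3: Sum all mapped values = 61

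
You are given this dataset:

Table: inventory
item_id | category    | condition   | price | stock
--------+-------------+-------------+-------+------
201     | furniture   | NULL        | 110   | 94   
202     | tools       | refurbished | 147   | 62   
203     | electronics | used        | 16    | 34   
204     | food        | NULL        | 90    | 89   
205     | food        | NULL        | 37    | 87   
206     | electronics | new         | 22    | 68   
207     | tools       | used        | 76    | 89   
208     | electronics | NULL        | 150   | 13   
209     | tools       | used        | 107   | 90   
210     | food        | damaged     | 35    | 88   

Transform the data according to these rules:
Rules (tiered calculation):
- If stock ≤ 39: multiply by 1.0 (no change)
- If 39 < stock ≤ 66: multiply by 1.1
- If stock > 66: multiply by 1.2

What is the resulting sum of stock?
841.2

Step 1: Tier 1 (stock ≤ 39): 2 records, sum = 47 × 1.0 = 47.0
Step 2: Tier 2 (39 < stock ≤ 66): 1 records, sum = 62 × 1.1 = 68.2
Step 3: Tier 3 (stock > 66): 7 records, sum = 605 × 1.2 = 726.0
Step 4: Final sum = 47.0 + 68.2 + 726.0 = 841.2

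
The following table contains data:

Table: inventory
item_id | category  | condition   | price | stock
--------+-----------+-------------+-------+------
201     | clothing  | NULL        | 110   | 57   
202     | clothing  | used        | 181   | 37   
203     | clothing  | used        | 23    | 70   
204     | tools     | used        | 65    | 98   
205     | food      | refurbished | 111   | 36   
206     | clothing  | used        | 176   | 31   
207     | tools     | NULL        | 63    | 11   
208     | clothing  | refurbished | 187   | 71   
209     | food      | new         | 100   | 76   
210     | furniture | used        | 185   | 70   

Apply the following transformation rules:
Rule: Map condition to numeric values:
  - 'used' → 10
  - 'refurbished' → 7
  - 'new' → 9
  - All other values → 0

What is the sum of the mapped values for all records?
73

Step 1: Apply mapping to each record
Step 2: Count by status:
  'used': 5 records × 10 = 50
  'refurbished': 2 records × 7 = 14
  'new': 1 records × 9 = 9
Step 3: Sum all mapped values = 73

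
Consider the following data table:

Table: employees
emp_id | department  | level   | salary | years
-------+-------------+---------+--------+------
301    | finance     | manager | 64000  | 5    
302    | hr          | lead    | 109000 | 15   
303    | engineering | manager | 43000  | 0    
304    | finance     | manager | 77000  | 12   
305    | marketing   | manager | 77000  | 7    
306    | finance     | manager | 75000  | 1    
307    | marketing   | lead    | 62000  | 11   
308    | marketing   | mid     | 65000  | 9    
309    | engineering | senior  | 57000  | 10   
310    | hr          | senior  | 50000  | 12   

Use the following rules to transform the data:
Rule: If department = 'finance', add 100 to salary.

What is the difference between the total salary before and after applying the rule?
300

Step 1: Original sum of salary = 679000
Step 2: 3 records have department = 'finance'
Step 3: Each affected record changes by 100
Step 4: Total change = 3 × 100 = 300
Step 5: New sum = 679000 + 300 = 679300
Step 6: Difference = |679300 - 679000| = 300
        (Sum increased by 300)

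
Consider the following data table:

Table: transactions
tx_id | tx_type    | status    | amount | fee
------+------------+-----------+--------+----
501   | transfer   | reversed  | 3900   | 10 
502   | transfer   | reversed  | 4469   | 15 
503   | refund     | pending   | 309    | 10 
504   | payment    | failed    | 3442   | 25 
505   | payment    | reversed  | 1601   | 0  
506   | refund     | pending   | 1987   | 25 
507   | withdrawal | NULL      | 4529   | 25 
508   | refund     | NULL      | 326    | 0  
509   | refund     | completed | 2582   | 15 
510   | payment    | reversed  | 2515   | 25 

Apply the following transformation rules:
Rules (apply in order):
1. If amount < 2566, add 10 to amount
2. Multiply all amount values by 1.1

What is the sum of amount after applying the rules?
28281.0

Step 1: Apply Rule 1 - Add 10 to records with amount < 2566
  - 5 records affected: 6738 + (5 × 10) = 6788
  - Unaffected records: 18922
  - Sum after Rule 1: 25710
Step 2: Apply Rule 2 - Multiply all by 1.1
  - 25710 × 1.1 = 28281.0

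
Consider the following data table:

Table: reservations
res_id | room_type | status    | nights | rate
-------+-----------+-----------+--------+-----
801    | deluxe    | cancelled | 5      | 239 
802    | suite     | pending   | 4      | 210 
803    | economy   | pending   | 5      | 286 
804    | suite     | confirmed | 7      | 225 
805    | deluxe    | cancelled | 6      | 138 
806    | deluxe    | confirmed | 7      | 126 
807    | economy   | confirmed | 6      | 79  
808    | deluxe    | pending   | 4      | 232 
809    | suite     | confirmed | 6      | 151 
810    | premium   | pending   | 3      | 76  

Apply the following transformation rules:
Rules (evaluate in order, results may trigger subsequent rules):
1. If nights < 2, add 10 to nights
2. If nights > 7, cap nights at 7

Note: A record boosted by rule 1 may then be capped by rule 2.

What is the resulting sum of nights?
53

Step 1: Apply rule 1 to records with nights < 2
  - 0 records get bonus of 10
  - Of these, 0 records then exceed 7 and get capped
Step 2: Apply rule 2 to records with nights > 7
  - 0 records (original) are capped
Step 3: Calculate final sum = 53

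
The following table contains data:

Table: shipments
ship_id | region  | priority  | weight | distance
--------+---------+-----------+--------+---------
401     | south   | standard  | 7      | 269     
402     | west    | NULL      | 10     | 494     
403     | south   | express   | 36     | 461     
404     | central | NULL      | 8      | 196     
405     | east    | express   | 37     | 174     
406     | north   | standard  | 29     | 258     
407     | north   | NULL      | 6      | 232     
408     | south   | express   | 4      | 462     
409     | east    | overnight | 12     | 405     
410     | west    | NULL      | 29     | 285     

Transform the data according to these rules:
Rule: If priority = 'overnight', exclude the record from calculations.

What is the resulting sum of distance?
2831

Step 1: Identify records where priority = 'overnight'
Step 2: The excluded records sum to 405
Step 3: Original total distance = 3236
Step 4: Remaining total = 3236 - 405 = 2831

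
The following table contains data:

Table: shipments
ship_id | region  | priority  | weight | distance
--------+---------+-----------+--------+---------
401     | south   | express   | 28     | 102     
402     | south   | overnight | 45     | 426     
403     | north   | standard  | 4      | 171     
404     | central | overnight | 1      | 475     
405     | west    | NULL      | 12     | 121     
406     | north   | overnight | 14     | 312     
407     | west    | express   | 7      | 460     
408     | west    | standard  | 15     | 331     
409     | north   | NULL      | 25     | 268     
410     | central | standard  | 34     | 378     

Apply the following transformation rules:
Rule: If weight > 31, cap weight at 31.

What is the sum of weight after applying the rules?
168

Step 1: 2 records have weight > 31
Step 2: These records originally summed to 79
Step 3: After capping: 2 × 31 = 62
Step 4: Unaffected records sum: 106
Step 5: Final sum = 62 + 106 = 168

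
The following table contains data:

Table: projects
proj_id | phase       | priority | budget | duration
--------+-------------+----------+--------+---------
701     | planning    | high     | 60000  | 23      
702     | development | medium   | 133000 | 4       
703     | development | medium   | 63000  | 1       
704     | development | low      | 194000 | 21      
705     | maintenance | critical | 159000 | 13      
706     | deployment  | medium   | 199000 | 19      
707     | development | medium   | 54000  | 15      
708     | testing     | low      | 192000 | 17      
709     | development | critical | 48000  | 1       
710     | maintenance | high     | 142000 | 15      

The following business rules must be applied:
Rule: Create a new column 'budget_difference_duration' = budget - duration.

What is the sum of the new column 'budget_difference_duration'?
1243871

Step 1: For each record, compute budget - duration
Example calculations:
  60000 - 23 = 59977
  133000 - 4 = 132996
  63000 - 1 = 62999
  ...
Step 2: Sum all derived values
Step 3: Total = 1243871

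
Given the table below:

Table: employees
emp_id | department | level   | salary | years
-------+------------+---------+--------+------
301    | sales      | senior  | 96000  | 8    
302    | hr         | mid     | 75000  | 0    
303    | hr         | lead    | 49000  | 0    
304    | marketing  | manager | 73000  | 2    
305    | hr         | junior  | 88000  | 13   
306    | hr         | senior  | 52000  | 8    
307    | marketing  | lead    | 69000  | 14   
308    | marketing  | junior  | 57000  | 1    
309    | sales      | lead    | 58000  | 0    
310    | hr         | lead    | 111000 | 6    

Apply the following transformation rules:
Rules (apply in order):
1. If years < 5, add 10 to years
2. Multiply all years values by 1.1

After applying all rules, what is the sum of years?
112.2

Step 1: Apply Rule 1 - Add 10 to records with years < 5
  - 5 records affected: 3 + (5 × 10) = 53
  - Unaffected records: 49
  - Sum after Rule 1: 102
Step 2: Apply Rule 2 - Multiply all by 1.1
  - 102 × 1.1 = 112.2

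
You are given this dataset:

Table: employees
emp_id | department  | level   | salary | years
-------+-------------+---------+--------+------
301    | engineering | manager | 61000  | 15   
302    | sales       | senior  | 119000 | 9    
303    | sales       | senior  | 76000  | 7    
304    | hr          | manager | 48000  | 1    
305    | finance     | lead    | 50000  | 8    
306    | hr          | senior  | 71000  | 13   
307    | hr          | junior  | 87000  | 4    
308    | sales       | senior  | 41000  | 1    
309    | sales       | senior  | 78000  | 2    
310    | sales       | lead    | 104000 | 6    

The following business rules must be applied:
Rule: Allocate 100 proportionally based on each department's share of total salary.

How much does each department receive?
engineering: 8.3, finance: 6.8, hr: 28.03, sales: 56.87

Step 1: Calculate total salary = 735000
Step 2: Calculate each department's proportion:
  engineering: 61000/735000 = 8.30% → 8.3
  finance: 50000/735000 = 6.80% → 6.8
  hr: 206000/735000 = 28.03% → 28.03
  sales: 418000/735000 = 56.87% → 56.87
Step 3: Verify: sum of allocations ≈ 100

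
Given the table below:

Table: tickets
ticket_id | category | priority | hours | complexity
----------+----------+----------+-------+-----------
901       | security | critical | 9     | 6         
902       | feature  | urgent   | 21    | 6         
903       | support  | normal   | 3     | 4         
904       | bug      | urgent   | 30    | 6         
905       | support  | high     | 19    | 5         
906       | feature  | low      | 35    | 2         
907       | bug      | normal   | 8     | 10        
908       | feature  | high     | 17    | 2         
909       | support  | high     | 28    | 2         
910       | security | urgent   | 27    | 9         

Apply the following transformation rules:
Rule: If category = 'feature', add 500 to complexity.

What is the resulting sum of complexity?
1552

Step 1: Count records where category = 'feature': 3
Step 2: Total bonus added: 3 × 500 = 1500
Step 3: Original sum of complexity: 52
Step 4: Final sum = 52 + 1500 = 1552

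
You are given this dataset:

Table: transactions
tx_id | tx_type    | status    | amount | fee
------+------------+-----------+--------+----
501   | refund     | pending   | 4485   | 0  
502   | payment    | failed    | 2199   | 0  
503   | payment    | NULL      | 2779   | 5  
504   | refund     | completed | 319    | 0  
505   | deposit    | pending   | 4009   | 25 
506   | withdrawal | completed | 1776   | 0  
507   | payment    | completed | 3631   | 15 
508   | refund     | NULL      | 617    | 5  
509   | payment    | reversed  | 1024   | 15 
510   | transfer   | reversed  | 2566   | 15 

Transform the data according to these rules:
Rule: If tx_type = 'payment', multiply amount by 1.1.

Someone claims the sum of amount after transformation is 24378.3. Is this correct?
No, the correct result is 24368.3.

Step 1: Calculate the correct sum after transformation
Step 2: Apply multiplier 1.1 to records where tx_type = 'payment'
Step 3: Correct result = 24368.3
Step 4: Claimed result = 24378.3
Step 5: 24368.3 ≠ 24378.3
Conclusion: The claimed result is incorrect. The correct answer is 24368.3.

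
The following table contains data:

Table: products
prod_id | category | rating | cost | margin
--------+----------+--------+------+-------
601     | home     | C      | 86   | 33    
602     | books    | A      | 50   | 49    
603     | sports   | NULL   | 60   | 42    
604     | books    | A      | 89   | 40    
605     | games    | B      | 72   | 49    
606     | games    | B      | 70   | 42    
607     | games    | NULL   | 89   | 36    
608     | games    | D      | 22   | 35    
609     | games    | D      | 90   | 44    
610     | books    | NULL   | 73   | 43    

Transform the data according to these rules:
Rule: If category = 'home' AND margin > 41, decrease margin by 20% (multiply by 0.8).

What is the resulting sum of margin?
413

Step 1: Find records where category = 'home' AND margin > 41
Step 2: 0 records match, summing to 0
Step 3: After multiplier: 0 × 0.8 = 0.0
Step 4: Unaffected records sum: 413
Step 5: Final sum = 0.0 + 413 = 413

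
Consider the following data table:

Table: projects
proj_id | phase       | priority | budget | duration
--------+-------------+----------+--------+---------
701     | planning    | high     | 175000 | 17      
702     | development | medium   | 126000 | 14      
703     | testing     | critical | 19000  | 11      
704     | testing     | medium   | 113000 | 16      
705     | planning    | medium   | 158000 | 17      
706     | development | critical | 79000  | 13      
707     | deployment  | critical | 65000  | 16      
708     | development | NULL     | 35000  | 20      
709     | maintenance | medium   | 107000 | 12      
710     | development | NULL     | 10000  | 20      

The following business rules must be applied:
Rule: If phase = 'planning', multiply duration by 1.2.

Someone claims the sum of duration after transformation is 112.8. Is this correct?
No, the correct result is 162.8.

Step 1: Calculate the correct sum after transformation
Step 2: Apply multiplier 1.2 to records where phase = 'planning'
Step 3: Correct result = 162.8
Step 4: Claimed result = 112.8
Step 5: 162.8 ≠ 112.8
Conclusion: The claimed result is incorrect. The correct answer is 162.8.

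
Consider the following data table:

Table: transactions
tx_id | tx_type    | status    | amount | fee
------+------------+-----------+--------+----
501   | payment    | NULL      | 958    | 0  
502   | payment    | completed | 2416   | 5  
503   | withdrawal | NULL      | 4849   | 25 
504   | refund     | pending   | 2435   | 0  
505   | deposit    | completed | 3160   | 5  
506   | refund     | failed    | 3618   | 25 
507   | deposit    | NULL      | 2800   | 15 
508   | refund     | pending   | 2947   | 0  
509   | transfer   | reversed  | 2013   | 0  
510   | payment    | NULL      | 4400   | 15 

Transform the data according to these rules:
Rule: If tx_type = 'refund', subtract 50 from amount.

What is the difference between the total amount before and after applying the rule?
150

Step 1: Original sum of amount = 29596
Step 2: 3 records have tx_type = 'refund'
Step 3: Each affected record changes by -50
Step 4: Total change = 3 × -50 = -150
Step 5: New sum = 29596 + -150 = 29446
Step 6: Difference = |29446 - 29596| = 150
        (Sum decreased by 150)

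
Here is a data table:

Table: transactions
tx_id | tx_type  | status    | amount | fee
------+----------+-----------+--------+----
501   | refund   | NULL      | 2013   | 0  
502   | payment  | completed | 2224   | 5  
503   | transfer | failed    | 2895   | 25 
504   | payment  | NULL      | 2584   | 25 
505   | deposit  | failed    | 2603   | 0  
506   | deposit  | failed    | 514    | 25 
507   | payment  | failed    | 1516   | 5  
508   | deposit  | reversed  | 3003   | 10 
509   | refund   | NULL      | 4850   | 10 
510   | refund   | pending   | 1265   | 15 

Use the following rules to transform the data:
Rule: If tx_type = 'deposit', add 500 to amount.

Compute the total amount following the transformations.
24967

Step 1: Count records where tx_type = 'deposit': 3
Step 2: Total bonus added: 3 × 500 = 1500
Step 3: Original sum of amount: 23467
Step 4: Final sum = 23467 + 1500 = 24967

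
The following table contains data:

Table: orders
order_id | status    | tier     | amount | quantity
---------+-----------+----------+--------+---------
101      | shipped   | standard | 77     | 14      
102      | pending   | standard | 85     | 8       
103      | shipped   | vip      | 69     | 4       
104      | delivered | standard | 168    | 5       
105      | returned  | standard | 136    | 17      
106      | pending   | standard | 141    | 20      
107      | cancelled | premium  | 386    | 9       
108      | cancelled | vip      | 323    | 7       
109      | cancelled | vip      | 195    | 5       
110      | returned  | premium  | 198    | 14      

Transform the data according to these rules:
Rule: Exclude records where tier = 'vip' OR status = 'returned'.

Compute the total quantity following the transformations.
56

Step 1: Find records where tier = 'vip' OR status = 'returned'
Step 2: 5 records match, summing to 47
Step 3: Original sum: 103
Step 4: Remaining sum = 103 - 47 = 56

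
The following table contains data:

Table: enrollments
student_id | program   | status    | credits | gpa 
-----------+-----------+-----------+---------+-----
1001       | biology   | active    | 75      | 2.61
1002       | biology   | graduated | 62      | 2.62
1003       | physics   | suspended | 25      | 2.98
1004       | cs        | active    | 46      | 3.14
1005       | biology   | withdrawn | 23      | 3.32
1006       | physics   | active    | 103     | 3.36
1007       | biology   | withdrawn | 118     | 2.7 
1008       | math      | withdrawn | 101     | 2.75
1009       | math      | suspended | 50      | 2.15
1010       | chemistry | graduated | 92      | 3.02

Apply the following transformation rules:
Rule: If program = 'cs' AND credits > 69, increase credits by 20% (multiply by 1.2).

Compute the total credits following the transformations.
695

Step 1: Find records where program = 'cs' AND credits > 69
Step 2: 0 records match, summing to 0
Step 3: After multiplier: 0 × 1.2 = 0.0
Step 4: Unaffected records sum: 695
Step 5: Final sum = 0.0 + 695 = 695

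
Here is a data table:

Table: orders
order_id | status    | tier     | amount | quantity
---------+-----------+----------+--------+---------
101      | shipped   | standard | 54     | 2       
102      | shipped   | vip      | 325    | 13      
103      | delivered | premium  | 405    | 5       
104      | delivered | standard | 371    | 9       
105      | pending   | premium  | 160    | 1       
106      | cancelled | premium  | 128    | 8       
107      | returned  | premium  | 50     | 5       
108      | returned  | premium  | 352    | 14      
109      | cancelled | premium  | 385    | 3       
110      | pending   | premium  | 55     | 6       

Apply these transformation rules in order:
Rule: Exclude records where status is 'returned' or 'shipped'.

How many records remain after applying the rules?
6

Step 1: Count records to exclude
  - 2 (returned) + 2 (shipped) = 4 records
Step 2: Total records: 10
Step 3: Remaining = 10 - 4 = 6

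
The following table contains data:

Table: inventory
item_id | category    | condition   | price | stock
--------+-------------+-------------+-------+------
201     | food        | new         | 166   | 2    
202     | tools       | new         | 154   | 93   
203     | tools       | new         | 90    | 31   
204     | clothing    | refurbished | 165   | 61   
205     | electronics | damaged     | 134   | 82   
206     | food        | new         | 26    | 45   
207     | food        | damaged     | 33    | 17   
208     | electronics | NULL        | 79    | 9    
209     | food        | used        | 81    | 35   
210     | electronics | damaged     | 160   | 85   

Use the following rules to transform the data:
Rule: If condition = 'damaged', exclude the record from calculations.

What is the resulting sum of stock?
276

Step 1: Identify records where condition = 'damaged'
Step 2: The excluded records sum to 184
Step 3: Original total stock = 460
Step 4: Remaining total = 460 - 184 = 276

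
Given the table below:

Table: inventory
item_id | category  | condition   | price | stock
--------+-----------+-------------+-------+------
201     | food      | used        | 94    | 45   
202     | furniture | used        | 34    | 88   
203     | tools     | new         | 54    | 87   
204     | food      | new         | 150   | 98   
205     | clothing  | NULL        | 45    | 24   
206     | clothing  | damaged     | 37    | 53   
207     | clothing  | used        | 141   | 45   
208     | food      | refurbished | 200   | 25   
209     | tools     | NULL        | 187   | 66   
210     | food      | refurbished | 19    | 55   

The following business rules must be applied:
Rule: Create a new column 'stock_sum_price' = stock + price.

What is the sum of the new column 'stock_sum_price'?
1547

Step 1: For each record, compute stock + price
Example calculations:
  45 + 94 = 139
  88 + 34 = 122
  87 + 54 = 141
  ...
Step 2: Sum all derived values
Step 3: Total = 1547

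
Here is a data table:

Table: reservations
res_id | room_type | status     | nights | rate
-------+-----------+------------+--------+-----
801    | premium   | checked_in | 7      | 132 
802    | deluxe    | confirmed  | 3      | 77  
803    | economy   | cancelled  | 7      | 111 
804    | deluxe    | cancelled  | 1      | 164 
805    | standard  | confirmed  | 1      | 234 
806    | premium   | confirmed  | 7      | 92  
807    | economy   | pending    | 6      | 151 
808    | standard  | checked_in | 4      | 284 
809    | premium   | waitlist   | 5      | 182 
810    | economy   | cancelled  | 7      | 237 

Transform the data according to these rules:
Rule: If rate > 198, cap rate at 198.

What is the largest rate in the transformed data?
198

Step 1: Original maximum rate = 284
Step 2: Apply cap at 198
Step 3: 3 records had rate > 198 and were capped
Step 4: Maximum after transformation = 198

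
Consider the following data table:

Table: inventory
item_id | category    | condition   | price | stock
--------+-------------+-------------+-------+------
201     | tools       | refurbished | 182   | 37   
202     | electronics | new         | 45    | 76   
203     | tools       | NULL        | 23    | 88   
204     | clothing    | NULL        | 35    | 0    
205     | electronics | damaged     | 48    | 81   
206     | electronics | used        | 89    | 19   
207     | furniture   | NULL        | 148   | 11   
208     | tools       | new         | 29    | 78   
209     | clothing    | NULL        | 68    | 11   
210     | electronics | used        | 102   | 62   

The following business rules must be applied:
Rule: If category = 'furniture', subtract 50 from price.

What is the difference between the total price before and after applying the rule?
50

Step 1: Original sum of price = 769
Step 2: 1 records have category = 'furniture'
Step 3: Each affected record changes by -50
Step 4: Total change = 1 × -50 = -50
Step 5: New sum = 769 + -50 = 719
Step 6: Difference = |719 - 769| = 50
        (Sum decreased by 50)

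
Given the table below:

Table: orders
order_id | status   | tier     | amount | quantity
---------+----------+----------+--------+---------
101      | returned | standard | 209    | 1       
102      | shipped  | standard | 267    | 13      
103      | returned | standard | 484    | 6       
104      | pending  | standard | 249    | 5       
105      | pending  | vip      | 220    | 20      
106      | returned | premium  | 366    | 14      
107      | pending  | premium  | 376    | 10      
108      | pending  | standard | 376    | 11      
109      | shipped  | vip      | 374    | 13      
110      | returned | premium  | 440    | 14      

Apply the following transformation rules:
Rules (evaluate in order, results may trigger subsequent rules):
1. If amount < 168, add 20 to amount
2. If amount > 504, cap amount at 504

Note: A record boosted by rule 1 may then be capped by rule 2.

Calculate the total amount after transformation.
3361

Step 1: Apply rule 1 to records with amount < 168
  - 0 records get bonus of 20
  - Of these, 0 records then exceed 504 and get capped
Step 2: Apply rule 2 to records with amount > 504
  - 0 records (original) are capped
Step 3: Calculate final sum = 3361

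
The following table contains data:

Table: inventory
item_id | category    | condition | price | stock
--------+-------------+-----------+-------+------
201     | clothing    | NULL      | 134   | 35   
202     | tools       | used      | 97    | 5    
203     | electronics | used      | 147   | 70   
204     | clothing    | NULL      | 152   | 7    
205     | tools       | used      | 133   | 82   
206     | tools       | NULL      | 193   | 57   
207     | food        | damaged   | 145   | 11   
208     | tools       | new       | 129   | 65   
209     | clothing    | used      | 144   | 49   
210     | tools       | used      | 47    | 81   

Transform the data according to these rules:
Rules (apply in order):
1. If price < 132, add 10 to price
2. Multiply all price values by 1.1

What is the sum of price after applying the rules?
1486.1

Step 1: Apply Rule 1 - Add 10 to records with price < 132
  - 3 records affected: 273 + (3 × 10) = 303
  - Unaffected records: 1048
  - Sum after Rule 1: 1351
Step 2: Apply Rule 2 - Multiply all by 1.1
  - 1351 × 1.1 = 1486.1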